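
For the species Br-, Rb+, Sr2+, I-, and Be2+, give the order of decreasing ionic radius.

I- > Br- > Rb+ > Sr2+ > Be2+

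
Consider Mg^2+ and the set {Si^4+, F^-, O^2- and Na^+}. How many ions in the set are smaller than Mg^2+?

1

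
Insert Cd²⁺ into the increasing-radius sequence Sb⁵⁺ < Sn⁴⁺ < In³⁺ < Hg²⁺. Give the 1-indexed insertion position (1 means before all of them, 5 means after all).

Electron counts and nuclear charges: Sb⁵⁺ has 46 e⁻ (Z=51), Sn⁴⁺ has 46 e⁻ (Z=50), In³⁺ has 46 e⁻ (Z=49), Cd²⁺ has 46 e⁻ (Z=48), Hg²⁺ has 78 e⁻ (Z=80). Sb⁵⁺ < Sn⁴⁺ (isoelectronic, higher Z=51 is smaller); Sn⁴⁺ < In³⁺ (isoelectronic, higher Z=50 is smaller); In³⁺ < Cd²⁺ (both 46 e⁻, Z=49>48); Cd²⁺ < Hg²⁺ (same group, 1 shell fewer).
The complete sequence is Sb⁵⁺ < Sn⁴⁺ < In³⁺ < Cd²⁺ < Hg²⁺. Cd²⁺ sits at position 4.

4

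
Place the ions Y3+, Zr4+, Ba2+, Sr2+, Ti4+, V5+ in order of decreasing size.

Ba2+ > Sr2+ > Y3+ > Zr4+ > Ti4+ > V5+

V5+: 18 e⁻, Z=23, Ti4+: 18 e⁻, Z=22, Zr4+: 36 e⁻, Z=40, Y3+: 36 e⁻, Z=39, Sr2+: 36 e⁻, Z=38, Ba2+: 54 e⁻, Z=56. V5+ < Ti4+ (both 18 e⁻, Z=23>22); Ti4+ < Zr4+ (same group, 1 shell fewer); Zr4+ < Y3+ (both 36 e⁻, Z=40>39); Y3+ < Sr2+ (both 36 e⁻, Z=39>38); Sr2+ < Ba2+ (same group, period 5 vs 6).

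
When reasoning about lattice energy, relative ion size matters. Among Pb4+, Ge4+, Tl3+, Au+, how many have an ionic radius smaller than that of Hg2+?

Electron counts and nuclear charges: Ge4+ (Z=32, 28 e⁻), Pb4+ (Z=82, 78 e⁻), Tl3+ (Z=81, 78 e⁻), Hg2+ (Z=80, 78 e⁻), Au+ (Z=79, 78 e⁻). Ge4+ < Pb4+ (same group, period 4 vs 6); Pb4+ < Tl3+ (both 78 e⁻, Z=82>81); Tl3+ < Hg2+ (both 78 e⁻, Z=81>80); Hg2+ < Au+ (both 78 e⁻, Z=80>79).
Placing each against Hg2+: smaller — Ge4+, Pb4+, Tl3+; larger — Au+. So 3 are smaller.

3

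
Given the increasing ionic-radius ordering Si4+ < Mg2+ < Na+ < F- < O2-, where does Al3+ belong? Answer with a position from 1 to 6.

All of these have 10 electrons (isoelectronic). With the same electron cloud, the ion with the most protons pulls it in tightest. Nuclear charges: Si4+ (Z=14), Al3+ (Z=13), Mg2+ (Z=12), Na+ (Z=11), F- (Z=9), O2- (Z=8). Highest Z is smallest.
Merged order: Si4+ < Al3+ < Mg2+ < Na+ < F- < O2- — Al3+ is number 2.

2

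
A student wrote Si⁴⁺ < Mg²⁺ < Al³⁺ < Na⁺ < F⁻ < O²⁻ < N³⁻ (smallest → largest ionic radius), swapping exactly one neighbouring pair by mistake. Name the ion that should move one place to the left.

Scanning neighbour by neighbour, only Mg²⁺/Al³⁺ violates a trend: both have 10 electrons but Z(Al)=13 > Z(Mg)=12, so Al³⁺ should be the smaller of the two. That makes Al³⁺ the one sitting a position late relative to where it belongs.

Al³⁺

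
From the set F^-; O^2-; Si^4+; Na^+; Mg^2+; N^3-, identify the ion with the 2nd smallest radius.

Mg^2+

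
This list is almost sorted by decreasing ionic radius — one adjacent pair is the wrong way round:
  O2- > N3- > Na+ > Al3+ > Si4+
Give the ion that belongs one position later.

Check each adjacent pair. O2- and N3- are reversed: O2- and N3- share 10 electrons; the higher nuclear charge on O (Z=8) contracts it more, so O2- < N3-. No other neighbouring pair contradicts the periodic trends, so O2- is the ion listed too early.

O2-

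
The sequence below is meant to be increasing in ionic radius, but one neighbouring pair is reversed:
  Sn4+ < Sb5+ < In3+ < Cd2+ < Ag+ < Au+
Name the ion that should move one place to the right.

Sn4+

Check each adjacent pair. Sn4+ and Sb5+ are reversed: Sb5+ and Sn4+ share 46 electrons; the higher nuclear charge on Sb (Z=51) contracts it more, so Sb5+ < Sn4+. No other neighbouring pair contradicts the periodic trends, so Sn4+ is the ion listed too early.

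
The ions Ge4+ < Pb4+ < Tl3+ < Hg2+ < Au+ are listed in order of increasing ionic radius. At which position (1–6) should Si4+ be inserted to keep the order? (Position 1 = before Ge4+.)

Work out protons and electrons: Si4+: 10 e⁻, Z=14, Ge4+: 28 e⁻, Z=32, Pb4+: 78 e⁻, Z=82, Tl3+: 78 e⁻, Z=81, Hg2+: 78 e⁻, Z=80, Au+: 78 e⁻, Z=79. Si4+ < Ge4+ (same group, 1 shell fewer); Ge4+ < Pb4+ (same group, period 4 vs 6); Pb4+ < Tl3+ (isoelectronic, higher Z=82 is smaller); Tl3+ < Hg2+ (both 78 e⁻, Z=81>80); Hg2+ < Au+ (isoelectronic, higher Z=80 is smaller).
The complete sequence is Si4+ < Ge4+ < Pb4+ < Tl3+ < Hg2+ < Au+. Si4+ sits at position 1.

1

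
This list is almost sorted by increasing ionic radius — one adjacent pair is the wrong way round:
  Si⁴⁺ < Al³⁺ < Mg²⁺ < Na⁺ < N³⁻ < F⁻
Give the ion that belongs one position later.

N³⁻

The pair N³⁻, F⁻ is the wrong way round — both have 10 electrons but Z(F)=9 > Z(N)=7, so F⁻ should be the smaller of the two. All other adjacent pairs agree with periodic trends, so N³⁻ is the misplaced ion.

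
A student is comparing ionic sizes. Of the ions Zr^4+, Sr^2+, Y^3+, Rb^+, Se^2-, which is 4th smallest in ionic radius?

Rb^+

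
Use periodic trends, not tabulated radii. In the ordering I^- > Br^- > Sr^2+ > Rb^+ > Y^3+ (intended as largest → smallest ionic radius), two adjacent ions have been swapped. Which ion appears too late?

Scanning neighbour by neighbour, only Sr^2+/Rb^+ violates a trend: they are isoelectronic (36 e⁻) and Sr has more protons than Rb (38 vs 37), making Sr^2+ smaller. That makes Rb^+ the one sitting a position late relative to where it belongs.

Rb^+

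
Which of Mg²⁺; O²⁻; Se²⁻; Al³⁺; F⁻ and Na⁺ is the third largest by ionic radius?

First list Z and electron count for each: Al³⁺: 10 e⁻, Z=13, Mg²⁺: 10 e⁻, Z=12, Na⁺: 10 e⁻, Z=11, F⁻: 10 e⁻, Z=9, O²⁻: 10 e⁻, Z=8, Se²⁻: 36 e⁻, Z=34. Al³⁺ < Mg²⁺ (both 10 e⁻, Z=13>12); Mg²⁺ < Na⁺ (both 10 e⁻, Z=12>11); Na⁺ < F⁻ (isoelectronic, higher Z=11 is smaller); F⁻ < O²⁻ (isoelectronic, higher Z=9 is smaller); O²⁻ < Se²⁻ (same group, period 2 vs 4).
Full ascending order: Al³⁺ < Mg²⁺ < Na⁺ < F⁻ < O²⁻ < Se²⁻. Counting from the largest, position 3 is F⁻.

F⁻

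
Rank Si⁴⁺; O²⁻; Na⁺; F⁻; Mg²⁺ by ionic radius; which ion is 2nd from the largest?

F⁻

Isoelectronic series (10 e⁻ each). Size is set by nuclear charge: more protons means a smaller ion. Si⁴⁺ (Z=14), Mg²⁺ (Z=12), Na⁺ (Z=11), F⁻ (Z=9), O²⁻ (Z=8).
Ordering: Si⁴⁺ < Mg²⁺ < Na⁺ < F⁻ < O²⁻. The 2nd largest is F⁻.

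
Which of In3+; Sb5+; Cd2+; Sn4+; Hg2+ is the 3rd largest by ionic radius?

In3+

First list Z and electron count for each: Sb5+: 46 e⁻, Z=51, Sn4+: 46 e⁻, Z=50, In3+: 46 e⁻, Z=49, Cd2+: 46 e⁻, Z=48, Hg2+: 78 e⁻, Z=80. Sb5+ < Sn4+ (both 46 e⁻, Z=51>50); Sn4+ < In3+ (both 46 e⁻, Z=50>49); In3+ < Cd2+ (isoelectronic, higher Z=49 is smaller); Cd2+ < Hg2+ (same group, 1 shell fewer).
So the order is Sb5+ < Sn4+ < In3+ < Cd2+ < Hg2+; the 3rd-largest ion is In3+.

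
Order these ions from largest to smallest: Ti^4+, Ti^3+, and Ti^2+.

These are all Ti ions. Removing more electrons (higher positive charge) pulls the remaining electrons in closer, so Ti^4+ is smallest and Ti^2+ is largest.

Ti^2+ > Ti^3+ > Ti^4+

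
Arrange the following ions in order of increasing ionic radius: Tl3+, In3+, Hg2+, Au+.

Work out protons and electrons: In3+ (Z=49, 46 e⁻), Tl3+ (Z=81, 78 e⁻), Hg2+ (Z=80, 78 e⁻), Au+ (Z=79, 78 e⁻). In3+ < Tl3+ (same group, period 5 vs 6); Tl3+ < Hg2+ (both 78 e⁻, Z=81>80); Hg2+ < Au+ (both 78 e⁻, Z=80>79).

In3+ < Tl3+ < Hg2+ < Au+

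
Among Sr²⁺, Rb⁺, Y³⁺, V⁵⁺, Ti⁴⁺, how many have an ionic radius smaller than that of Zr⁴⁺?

2

Work out protons and electrons: V⁵⁺ has 18 e⁻ (Z=23), Ti⁴⁺ has 18 e⁻ (Z=22), Zr⁴⁺ has 36 e⁻ (Z=40), Y³⁺ has 36 e⁻ (Z=39), Sr²⁺ has 36 e⁻ (Z=38), Rb⁺ has 36 e⁻ (Z=37). V⁵⁺ < Ti⁴⁺ (isoelectronic, higher Z=23 is smaller); Ti⁴⁺ < Zr⁴⁺ (same group, period 4 vs 5); Zr⁴⁺ < Y³⁺ (both 36 e⁻, Z=40>39); Y³⁺ < Sr²⁺ (both 36 e⁻, Z=39>38); Sr²⁺ < Rb⁺ (both 36 e⁻, Z=38>37).
Overall: V⁵⁺ < Ti⁴⁺ < Zr⁴⁺ < Y³⁺ < Sr²⁺ < Rb⁺. Zr⁴⁺ has 2 below it and 3 above. So 2 are smaller.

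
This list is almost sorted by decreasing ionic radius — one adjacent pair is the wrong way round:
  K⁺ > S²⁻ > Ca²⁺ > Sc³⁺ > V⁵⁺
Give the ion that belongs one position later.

Compare adjacent ions: they are isoelectronic (18 e⁻) and K has more protons than S (19 vs 16), making K⁺ smaller — yet in this decreasing list K⁺ sits before S²⁻. Nothing else is reversed, so K⁺ should move one place to the right.

K⁺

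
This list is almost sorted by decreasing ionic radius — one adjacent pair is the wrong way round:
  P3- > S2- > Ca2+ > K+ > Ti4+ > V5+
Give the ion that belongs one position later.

Ca2+

Check each adjacent pair. Ca2+ and K+ are reversed: both have 18 electrons but Z(Ca)=20 > Z(K)=19, so Ca2+ should be the smaller of the two. No other neighbouring pair contradicts the periodic trends, so Ca2+ is the ion listed too early.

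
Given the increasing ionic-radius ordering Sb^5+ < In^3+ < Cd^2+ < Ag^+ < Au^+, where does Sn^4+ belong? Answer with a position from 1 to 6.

Electron counts and nuclear charges: Sb^5+ has 46 e⁻ (Z=51), Sn^4+ has 46 e⁻ (Z=50), In^3+ has 46 e⁻ (Z=49), Cd^2+ has 46 e⁻ (Z=48), Ag^+ has 46 e⁻ (Z=47), Au^+ has 78 e⁻ (Z=79). Sb^5+ < Sn^4+ (isoelectronic, higher Z=51 is smaller); Sn^4+ < In^3+ (both 46 e⁻, Z=50>49); In^3+ < Cd^2+ (both 46 e⁻, Z=49>48); Cd^2+ < Ag^+ (both 46 e⁻, Z=48>47); Ag^+ < Au^+ (same group, 1 shell fewer).
Putting Sn^4+ in gives Sb^5+ < Sn^4+ < In^3+ < Cd^2+ < Ag^+ < Au^+; it lands at slot 2.

2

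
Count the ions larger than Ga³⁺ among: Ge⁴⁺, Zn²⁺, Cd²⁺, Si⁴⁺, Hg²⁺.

Work out protons and electrons: Si⁴⁺ (Z=14, 10 e⁻), Ge⁴⁺ (Z=32, 28 e⁻), Ga³⁺ (Z=31, 28 e⁻), Zn²⁺ (Z=30, 28 e⁻), Cd²⁺ (Z=48, 46 e⁻), Hg²⁺ (Z=80, 78 e⁻). Si⁴⁺ < Ge⁴⁺ (same group, 1 shell fewer); Ge⁴⁺ < Ga³⁺ (isoelectronic, higher Z=32 is smaller); Ga³⁺ < Zn²⁺ (both 28 e⁻, Z=31>30); Zn²⁺ < Cd²⁺ (same group, 1 shell fewer); Cd²⁺ < Hg²⁺ (same group, period 5 vs 6).
Placing each against Ga³⁺: smaller — Si⁴⁺, Ge⁴⁺; larger — Zn²⁺, Cd²⁺, Hg²⁺. That's 3.

3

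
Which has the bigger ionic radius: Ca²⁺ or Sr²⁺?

Same group, same charge. Going down the group adds an extra shell of electrons, so the ion gets larger: Ca²⁺ is highest in the group and smallest.

Sr²⁺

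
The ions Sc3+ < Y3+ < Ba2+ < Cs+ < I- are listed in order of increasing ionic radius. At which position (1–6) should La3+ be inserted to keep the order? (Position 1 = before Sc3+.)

Electron counts and nuclear charges: Sc3+: 18 e⁻, Z=21, Y3+: 36 e⁻, Z=39, La3+: 54 e⁻, Z=57, Ba2+: 54 e⁻, Z=56, Cs+: 54 e⁻, Z=55, I-: 54 e⁻, Z=53. Sc3+ < Y3+ (same group, 1 shell fewer); Y3+ < La3+ (same group, 1 shell fewer); La3+ < Ba2+ (both 54 e⁻, Z=57>56); Ba2+ < Cs+ (isoelectronic, higher Z=56 is smaller); Cs+ < I- (isoelectronic, higher Z=55 is smaller).
With La3+ included the full order is Sc3+ < Y3+ < La3+ < Ba2+ < Cs+ < I-, so it takes position 3.

3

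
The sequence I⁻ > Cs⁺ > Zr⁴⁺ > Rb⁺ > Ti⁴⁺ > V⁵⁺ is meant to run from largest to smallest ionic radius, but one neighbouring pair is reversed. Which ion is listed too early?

Zr⁴⁺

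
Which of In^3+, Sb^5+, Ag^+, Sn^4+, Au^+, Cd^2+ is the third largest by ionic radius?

Cd^2+

Sb^5+: 46 e⁻, Z=51, Sn^4+: 46 e⁻, Z=50, In^3+: 46 e⁻, Z=49, Cd^2+: 46 e⁻, Z=48, Ag^+: 46 e⁻, Z=47, Au^+: 78 e⁻, Z=79. Sb^5+ < Sn^4+ (both 46 e⁻, Z=51>50); Sn^4+ < In^3+ (isoelectronic, higher Z=50 is smaller); In^3+ < Cd^2+ (both 46 e⁻, Z=49>48); Cd^2+ < Ag^+ (both 46 e⁻, Z=48>47); Ag^+ < Au^+ (same group, period 5 vs 6).
Ordering: Sb^5+ < Sn^4+ < In^3+ < Cd^2+ < Ag^+ < Au^+. The third largest is Cd^2+.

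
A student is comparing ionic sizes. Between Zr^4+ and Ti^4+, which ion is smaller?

Ti^4+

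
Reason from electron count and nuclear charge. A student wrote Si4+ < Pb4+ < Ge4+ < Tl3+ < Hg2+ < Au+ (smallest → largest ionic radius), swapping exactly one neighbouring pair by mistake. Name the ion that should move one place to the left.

The pair Pb4+, Ge4+ is the wrong way round — both in group 14 with the same charge; Ge4+ (period 4) has the smaller radius. All other adjacent pairs agree with periodic trends, so Ge4+ is the misplaced ion.

Ge4+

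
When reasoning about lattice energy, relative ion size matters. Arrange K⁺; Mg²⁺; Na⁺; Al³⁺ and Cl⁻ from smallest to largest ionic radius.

First list Z and electron count for each: Al³⁺ has 10 e⁻ (Z=13), Mg²⁺ has 10 e⁻ (Z=12), Na⁺ has 10 e⁻ (Z=11), K⁺ has 18 e⁻ (Z=19), Cl⁻ has 18 e⁻ (Z=17). Al³⁺ < Mg²⁺ (isoelectronic, higher Z=13 is smaller); Mg²⁺ < Na⁺ (isoelectronic, higher Z=12 is smaller); Na⁺ < K⁺ (same group, 1 shell fewer); K⁺ < Cl⁻ (both 18 e⁻, Z=19>17).

Al³⁺ < Mg²⁺ < Na⁺ < K⁺ < Cl⁻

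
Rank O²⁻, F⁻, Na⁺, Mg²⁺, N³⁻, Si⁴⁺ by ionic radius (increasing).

All of these have 10 electrons (isoelectronic). With the same electron cloud, the ion with the most protons pulls it in tightest. Nuclear charges: Si⁴⁺ (Z=14), Mg²⁺ (Z=12), Na⁺ (Z=11), F⁻ (Z=9), O²⁻ (Z=8), N³⁻ (Z=7). Highest Z is smallest.

Si⁴⁺ < Mg²⁺ < Na⁺ < F⁻ < O²⁻ < N³⁻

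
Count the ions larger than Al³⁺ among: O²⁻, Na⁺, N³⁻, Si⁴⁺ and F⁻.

4

Each ion has 10 electrons. The ranking follows nuclear charge in reverse — greater Z gives a smaller radius. Si⁴⁺ (Z=14), Al³⁺ (Z=13), Na⁺ (Z=11), F⁻ (Z=9), O²⁻ (Z=8), N³⁻ (Z=7).
Relative to Al³⁺, the ions that are larger are Na⁺, F⁻, O²⁻, N³⁻. Count: 4.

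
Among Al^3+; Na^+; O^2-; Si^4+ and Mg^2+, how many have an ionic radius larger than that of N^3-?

All of these have 10 electrons (isoelectronic). With the same electron cloud, the ion with the most protons pulls it in tightest. Nuclear charges: Si^4+ (Z=14), Al^3+ (Z=13), Mg^2+ (Z=12), Na^+ (Z=11), O^2- (Z=8), N^3- (Z=7). Highest Z is smallest.
Overall: Si^4+ < Al^3+ < Mg^2+ < Na^+ < O^2- < N^3-. N^3- has 5 below it and 0 above. So 0 are larger.

0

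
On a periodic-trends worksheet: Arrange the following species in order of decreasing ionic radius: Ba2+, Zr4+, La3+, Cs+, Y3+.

Cs+ > Ba2+ > La3+ > Y3+ > Zr4+

Zr4+: 36 e⁻, Z=40, Y3+: 36 e⁻, Z=39, La3+: 54 e⁻, Z=57, Ba2+: 54 e⁻, Z=56, Cs+: 54 e⁻, Z=55. Zr4+ < Y3+ (both 36 e⁻, Z=40>39); Y3+ < La3+ (same group, 1 shell fewer); La3+ < Ba2+ (isoelectronic, higher Z=57 is smaller); Ba2+ < Cs+ (both 54 e⁻, Z=56>55).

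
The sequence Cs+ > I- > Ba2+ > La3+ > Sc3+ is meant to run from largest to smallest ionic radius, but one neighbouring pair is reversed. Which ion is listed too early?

Cs+

The pair Cs+, I- is the wrong way round — Cs+ and I- share 54 electrons; the higher nuclear charge on Cs (Z=55) contracts it more, so Cs+ < I-. All other adjacent pairs agree with periodic trends, so Cs+ is the misplaced ion.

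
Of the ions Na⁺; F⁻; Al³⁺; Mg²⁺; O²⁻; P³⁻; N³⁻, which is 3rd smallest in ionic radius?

Na⁺

Work out protons and electrons: Al³⁺ (Z=13, 10 e⁻), Mg²⁺ (Z=12, 10 e⁻), Na⁺ (Z=11, 10 e⁻), F⁻ (Z=9, 10 e⁻), O²⁻ (Z=8, 10 e⁻), N³⁻ (Z=7, 10 e⁻), P³⁻ (Z=15, 18 e⁻). Al³⁺ < Mg²⁺ (isoelectronic, higher Z=13 is smaller); Mg²⁺ < Na⁺ (isoelectronic, higher Z=12 is smaller); Na⁺ < F⁻ (both 10 e⁻, Z=11>9); F⁻ < O²⁻ (both 10 e⁻, Z=9>8); O²⁻ < N³⁻ (isoelectronic, higher Z=8 is smaller); N³⁻ < P³⁻ (same group, 1 shell fewer).
Ordering: Al³⁺ < Mg²⁺ < Na⁺ < F⁻ < O²⁻ < N³⁻ < P³⁻. The 3rd smallest is Na⁺.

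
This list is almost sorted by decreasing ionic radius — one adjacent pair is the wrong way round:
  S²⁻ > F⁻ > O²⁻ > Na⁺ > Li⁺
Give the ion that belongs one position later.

F⁻

Scanning neighbour by neighbour, only F⁻/O²⁻ violates a trend: both have 10 electrons but Z(F)=9 > Z(O)=8, so F⁻ should be the smaller of the two. That makes F⁻ the one sitting a position early relative to where it belongs.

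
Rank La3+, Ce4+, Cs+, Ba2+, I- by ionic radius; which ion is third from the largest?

Ba2+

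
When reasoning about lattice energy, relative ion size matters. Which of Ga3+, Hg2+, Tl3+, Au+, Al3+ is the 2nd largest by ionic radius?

Hg2+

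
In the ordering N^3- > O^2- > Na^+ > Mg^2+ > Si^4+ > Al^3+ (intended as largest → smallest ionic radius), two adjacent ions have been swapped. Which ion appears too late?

Al^3+

Compare adjacent ions: both have 10 electrons but Z(Si)=14 > Z(Al)=13, so Si^4+ should be the smaller of the two — yet in this decreasing list Si^4+ sits before Al^3+. Nothing else is reversed, so Al^3+ should move one place to the left.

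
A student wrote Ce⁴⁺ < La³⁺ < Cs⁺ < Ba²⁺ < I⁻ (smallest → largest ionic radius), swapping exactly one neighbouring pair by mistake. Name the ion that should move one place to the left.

Ba²⁺

Compare adjacent ions: Ba²⁺ and Cs⁺ share 54 electrons; the higher nuclear charge on Ba (Z=56) contracts it more, so Ba²⁺ < Cs⁺ — yet in this increasing list Cs⁺ sits before Ba²⁺. Nothing else is reversed, so Ba²⁺ should move one place to the left.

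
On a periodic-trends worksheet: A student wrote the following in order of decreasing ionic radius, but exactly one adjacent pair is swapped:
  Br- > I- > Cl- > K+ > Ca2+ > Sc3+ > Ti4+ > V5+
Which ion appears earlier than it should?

Br-

The pair Br-, I- is the wrong way round — same group and charge — period 4 sits above period 5, so Br- is smaller. All other adjacent pairs agree with periodic trends, so Br- is the misplaced ion.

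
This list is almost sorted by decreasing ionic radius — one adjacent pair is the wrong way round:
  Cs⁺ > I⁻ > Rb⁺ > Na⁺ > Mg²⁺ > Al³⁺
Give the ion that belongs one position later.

Cs⁺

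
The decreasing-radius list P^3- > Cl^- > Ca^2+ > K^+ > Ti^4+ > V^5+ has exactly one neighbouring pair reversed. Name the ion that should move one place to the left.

K^+

Compare adjacent ions: both have 18 electrons but Z(Ca)=20 > Z(K)=19, so Ca^2+ should be the smaller of the two — yet in this decreasing list Ca^2+ sits before K^+. Nothing else is reversed, so K^+ should move one place to the left.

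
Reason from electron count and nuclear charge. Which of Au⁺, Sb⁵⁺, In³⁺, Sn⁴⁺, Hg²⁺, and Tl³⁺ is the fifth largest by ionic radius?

Sn⁴⁺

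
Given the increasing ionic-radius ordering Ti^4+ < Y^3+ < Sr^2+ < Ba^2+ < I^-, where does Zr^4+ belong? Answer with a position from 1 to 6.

Ti^4+ has 18 e⁻ (Z=22), Zr^4+ has 36 e⁻ (Z=40), Y^3+ has 36 e⁻ (Z=39), Sr^2+ has 36 e⁻ (Z=38), Ba^2+ has 54 e⁻ (Z=56), I^- has 54 e⁻ (Z=53). Ti^4+ < Zr^4+ (same group, period 4 vs 5); Zr^4+ < Y^3+ (both 36 e⁻, Z=40>39); Y^3+ < Sr^2+ (both 36 e⁻, Z=39>38); Sr^2+ < Ba^2+ (same group, 1 shell fewer); Ba^2+ < I^- (both 54 e⁻, Z=56>53).
With Zr^4+ included the full order is Ti^4+ < Zr^4+ < Y^3+ < Sr^2+ < Ba^2+ < I^-, so it takes position 2.

2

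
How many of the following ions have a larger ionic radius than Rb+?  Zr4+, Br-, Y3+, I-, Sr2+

Work out protons and electrons: Zr4+ (Z=40, 36 e⁻), Y3+ (Z=39, 36 e⁻), Sr2+ (Z=38, 36 e⁻), Rb+ (Z=37, 36 e⁻), Br- (Z=35, 36 e⁻), I- (Z=53, 54 e⁻). Zr4+ < Y3+ (both 36 e⁻, Z=40>39); Y3+ < Sr2+ (both 36 e⁻, Z=39>38); Sr2+ < Rb+ (isoelectronic, higher Z=38 is smaller); Rb+ < Br- (both 36 e⁻, Z=37>35); Br- < I- (same group, period 4 vs 5).
Relative to Rb+, the ions that are larger are Br-, I-. Count: 2.

2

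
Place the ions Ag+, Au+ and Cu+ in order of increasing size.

Cu+ < Ag+ < Au+

Same group, same charge. Going down the group adds an extra shell of electrons, so the ion gets larger: Cu+ is highest in the group and smallest.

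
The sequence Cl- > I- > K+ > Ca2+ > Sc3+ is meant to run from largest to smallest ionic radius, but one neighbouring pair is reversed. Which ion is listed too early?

Cl-

Check each adjacent pair. Cl- and I- are reversed: both in group 17 with the same charge; Cl- (period 3) has the smaller radius. No other neighbouring pair contradicts the periodic trends, so Cl- is the ion listed too early.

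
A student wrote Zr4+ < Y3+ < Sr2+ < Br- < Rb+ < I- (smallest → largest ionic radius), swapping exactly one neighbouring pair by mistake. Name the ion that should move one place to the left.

The pair Br-, Rb+ is the wrong way round — Rb+ and Br- share 36 electrons; the higher nuclear charge on Rb (Z=37) contracts it more, so Rb+ < Br-. All other adjacent pairs agree with periodic trends, so Rb+ is the misplaced ion.

Rb+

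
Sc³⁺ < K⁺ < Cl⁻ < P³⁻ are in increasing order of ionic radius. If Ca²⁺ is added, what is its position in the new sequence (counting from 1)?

Isoelectronic series (18 e⁻ each). Size is set by nuclear charge: more protons means a smaller ion. Sc³⁺ (Z=21), Ca²⁺ (Z=20), K⁺ (Z=19), Cl⁻ (Z=17), P³⁻ (Z=15).
The complete sequence is Sc³⁺ < Ca²⁺ < K⁺ < Cl⁻ < P³⁻. Ca²⁺ sits at position 2.

2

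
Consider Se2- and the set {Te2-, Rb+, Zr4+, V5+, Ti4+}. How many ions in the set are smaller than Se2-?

4

First list Z and electron count for each: V5+ has 18 e⁻ (Z=23), Ti4+ has 18 e⁻ (Z=22), Zr4+ has 36 e⁻ (Z=40), Rb+ has 36 e⁻ (Z=37), Se2- has 36 e⁻ (Z=34), Te2- has 54 e⁻ (Z=52). V5+ < Ti4+ (isoelectronic, higher Z=23 is smaller); Ti4+ < Zr4+ (same group, 1 shell fewer); Zr4+ < Rb+ (both 36 e⁻, Z=40>37); Rb+ < Se2- (isoelectronic, higher Z=37 is smaller); Se2- < Te2- (same group, period 4 vs 5).
Relative to Se2-, the ions that are smaller are V5+, Ti4+, Zr4+, Rb+. So 4 are smaller.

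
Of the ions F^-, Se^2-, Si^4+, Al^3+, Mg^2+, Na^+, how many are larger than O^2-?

Tabulating Z and e⁻: Si^4+ (Z=14, 10 e⁻), Al^3+ (Z=13, 10 e⁻), Mg^2+ (Z=12, 10 e⁻), Na^+ (Z=11, 10 e⁻), F^- (Z=9, 10 e⁻), O^2- (Z=8, 10 e⁻), Se^2- (Z=34, 36 e⁻). Si^4+ < Al^3+ (isoelectronic, higher Z=14 is smaller); Al^3+ < Mg^2+ (isoelectronic, higher Z=13 is smaller); Mg^2+ < Na^+ (both 10 e⁻, Z=12>11); Na^+ < F^- (both 10 e⁻, Z=11>9); F^- < O^2- (isoelectronic, higher Z=9 is smaller); O^2- < Se^2- (same group, 2 shells fewer).
Ordering all of them (including O^2-) by radius gives Si^4+ < Al^3+ < Mg^2+ < Na^+ < F^- < O^2- < Se^2-. So 1 is larger.

1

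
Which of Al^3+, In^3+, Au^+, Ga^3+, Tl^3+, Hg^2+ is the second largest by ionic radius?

Hg^2+

Electron counts and nuclear charges: Al^3+: 10 e⁻, Z=13, Ga^3+: 28 e⁻, Z=31, In^3+: 46 e⁻, Z=49, Tl^3+: 78 e⁻, Z=81, Hg^2+: 78 e⁻, Z=80, Au^+: 78 e⁻, Z=79. Al^3+ < Ga^3+ (same group, 1 shell fewer); Ga^3+ < In^3+ (same group, period 4 vs 5); In^3+ < Tl^3+ (same group, period 5 vs 6); Tl^3+ < Hg^2+ (both 78 e⁻, Z=81>80); Hg^2+ < Au^+ (isoelectronic, higher Z=80 is smaller).
That gives Al^3+ < Ga^3+ < In^3+ < Tl^3+ < Hg^2+ < Au^+. From the largest end, number 2 is Hg^2+.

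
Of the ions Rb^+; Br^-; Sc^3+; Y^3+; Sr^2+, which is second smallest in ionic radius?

First list Z and electron count for each: Sc^3+ (Z=21, 18 e⁻), Y^3+ (Z=39, 36 e⁻), Sr^2+ (Z=38, 36 e⁻), Rb^+ (Z=37, 36 e⁻), Br^- (Z=35, 36 e⁻). Sc^3+ < Y^3+ (same group, period 4 vs 5); Y^3+ < Sr^2+ (isoelectronic, higher Z=39 is smaller); Sr^2+ < Rb^+ (both 36 e⁻, Z=38>37); Rb^+ < Br^- (both 36 e⁻, Z=37>35).
Ordering: Sc^3+ < Y^3+ < Sr^2+ < Rb^+ < Br^-. The second smallest is Y^3+.

Y^3+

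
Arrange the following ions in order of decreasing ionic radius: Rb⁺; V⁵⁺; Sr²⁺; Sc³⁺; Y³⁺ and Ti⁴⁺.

Electron counts and nuclear charges: V⁵⁺: 18 e⁻, Z=23, Ti⁴⁺: 18 e⁻, Z=22, Sc³⁺: 18 e⁻, Z=21, Y³⁺: 36 e⁻, Z=39, Sr²⁺: 36 e⁻, Z=38, Rb⁺: 36 e⁻, Z=37. V⁵⁺ < Ti⁴⁺ (isoelectronic, higher Z=23 is smaller); Ti⁴⁺ < Sc³⁺ (isoelectronic, higher Z=22 is smaller); Sc³⁺ < Y³⁺ (same group, 1 shell fewer); Y³⁺ < Sr²⁺ (isoelectronic, higher Z=39 is smaller); Sr²⁺ < Rb⁺ (both 36 e⁻, Z=38>37).

Rb⁺ > Sr²⁺ > Y³⁺ > Sc³⁺ > Ti⁴⁺ > V⁵⁺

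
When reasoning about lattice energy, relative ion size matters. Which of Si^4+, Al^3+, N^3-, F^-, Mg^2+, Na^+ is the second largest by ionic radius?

Isoelectronic series (10 e⁻ each). Size is set by nuclear charge: more protons means a smaller ion. Si^4+ (Z=14), Al^3+ (Z=13), Mg^2+ (Z=12), Na^+ (Z=11), F^- (Z=9), N^3- (Z=7).
That gives Si^4+ < Al^3+ < Mg^2+ < Na^+ < F^- < N^3-. From the largest end, number 2 is F^-.

F^-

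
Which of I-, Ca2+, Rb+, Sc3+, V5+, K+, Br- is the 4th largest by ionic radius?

K+

Tabulating Z and e⁻: V5+ (Z=23, 18 e⁻), Sc3+ (Z=21, 18 e⁻), Ca2+ (Z=20, 18 e⁻), K+ (Z=19, 18 e⁻), Rb+ (Z=37, 36 e⁻), Br- (Z=35, 36 e⁻), I- (Z=53, 54 e⁻). V5+ < Sc3+ (isoelectronic, higher Z=23 is smaller); Sc3+ < Ca2+ (both 18 e⁻, Z=21>20); Ca2+ < K+ (isoelectronic, higher Z=20 is smaller); K+ < Rb+ (same group, period 4 vs 5); Rb+ < Br- (both 36 e⁻, Z=37>35); Br- < I- (same group, period 4 vs 5).
Ordering: V5+ < Sc3+ < Ca2+ < K+ < Rb+ < Br- < I-. The 4th largest is K+.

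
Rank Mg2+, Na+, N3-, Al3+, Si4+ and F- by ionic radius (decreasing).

These species are isoelectronic with 10 electrons. The only difference is the number of protons: Si4+ (Z=14), Al3+ (Z=13), Mg2+ (Z=12), Na+ (Z=11), F- (Z=9), N3- (Z=7). The strongest nuclear pull (Si4+) gives the smallest ion.

N3- > F- > Na+ > Mg2+ > Al3+ > Si4+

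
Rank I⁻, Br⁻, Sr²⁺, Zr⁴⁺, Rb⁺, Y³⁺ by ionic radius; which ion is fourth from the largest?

Sr²⁺

Tabulating Z and e⁻: Zr⁴⁺ has 36 e⁻ (Z=40), Y³⁺ has 36 e⁻ (Z=39), Sr²⁺ has 36 e⁻ (Z=38), Rb⁺ has 36 e⁻ (Z=37), Br⁻ has 36 e⁻ (Z=35), I⁻ has 54 e⁻ (Z=53). Zr⁴⁺ < Y³⁺ (both 36 e⁻, Z=40>39); Y³⁺ < Sr²⁺ (both 36 e⁻, Z=39>38); Sr²⁺ < Rb⁺ (isoelectronic, higher Z=38 is smaller); Rb⁺ < Br⁻ (isoelectronic, higher Z=37 is smaller); Br⁻ < I⁻ (same group, period 4 vs 5).
That gives Zr⁴⁺ < Y³⁺ < Sr²⁺ < Rb⁺ < Br⁻ < I⁻. From the largest end, number 4 is Sr²⁺.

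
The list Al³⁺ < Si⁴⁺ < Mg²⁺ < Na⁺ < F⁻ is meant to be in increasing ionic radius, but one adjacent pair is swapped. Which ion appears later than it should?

Check each adjacent pair. Al³⁺ and Si⁴⁺ are reversed: they are isoelectronic (10 e⁻) and Si has more protons than Al (14 vs 13), making Si⁴⁺ smaller. No other neighbouring pair contradicts the periodic trends, so Si⁴⁺ is the ion listed too late.

Si⁴⁺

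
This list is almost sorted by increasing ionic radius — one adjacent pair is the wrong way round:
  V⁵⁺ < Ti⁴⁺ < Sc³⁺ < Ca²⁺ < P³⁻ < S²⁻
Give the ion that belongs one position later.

P³⁻

Scanning neighbour by neighbour, only P³⁻/S²⁻ violates a trend: both have 18 electrons but Z(S)=16 > Z(P)=15, so S²⁻ should be the smaller of the two. That makes P³⁻ the one sitting a position early relative to where it belongs.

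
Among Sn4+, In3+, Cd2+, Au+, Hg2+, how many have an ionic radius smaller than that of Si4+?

First list Z and electron count for each: Si4+ has 10 e⁻ (Z=14), Sn4+ has 46 e⁻ (Z=50), In3+ has 46 e⁻ (Z=49), Cd2+ has 46 e⁻ (Z=48), Hg2+ has 78 e⁻ (Z=80), Au+ has 78 e⁻ (Z=79). Si4+ < Sn4+ (same group, period 3 vs 5); Sn4+ < In3+ (both 46 e⁻, Z=50>49); In3+ < Cd2+ (isoelectronic, higher Z=49 is smaller); Cd2+ < Hg2+ (same group, 1 shell fewer); Hg2+ < Au+ (isoelectronic, higher Z=80 is smaller).
Placing each against Si4+: smaller — none; larger — Sn4+, In3+, Cd2+, Hg2+, Au+. Count: 0.

0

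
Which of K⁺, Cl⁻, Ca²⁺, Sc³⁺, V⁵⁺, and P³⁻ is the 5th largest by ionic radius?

Sc³⁺

All of these have 18 electrons (isoelectronic). With the same electron cloud, the ion with the most protons pulls it in tightest. Nuclear charges: V⁵⁺ (Z=23), Sc³⁺ (Z=21), Ca²⁺ (Z=20), K⁺ (Z=19), Cl⁻ (Z=17), P³⁻ (Z=15). Highest Z is smallest.
Ordering: V⁵⁺ < Sc³⁺ < Ca²⁺ < K⁺ < Cl⁻ < P³⁻. The 5th largest is Sc³⁺.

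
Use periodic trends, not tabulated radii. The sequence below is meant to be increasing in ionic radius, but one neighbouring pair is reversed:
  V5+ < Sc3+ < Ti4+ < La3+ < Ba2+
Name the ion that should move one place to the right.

The pair Sc3+, Ti4+ is the wrong way round — Ti4+ and Sc3+ share 18 electrons; the higher nuclear charge on Ti (Z=22) contracts it more, so Ti4+ < Sc3+. All other adjacent pairs agree with periodic trends, so Sc3+ is the misplaced ion.

Sc3+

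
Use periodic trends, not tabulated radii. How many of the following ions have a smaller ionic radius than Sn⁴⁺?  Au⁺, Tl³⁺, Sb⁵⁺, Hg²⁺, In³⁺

1

First list Z and electron count for each: Sb⁵⁺ has 46 e⁻ (Z=51), Sn⁴⁺ has 46 e⁻ (Z=50), In³⁺ has 46 e⁻ (Z=49), Tl³⁺ has 78 e⁻ (Z=81), Hg²⁺ has 78 e⁻ (Z=80), Au⁺ has 78 e⁻ (Z=79). Sb⁵⁺ < Sn⁴⁺ (both 46 e⁻, Z=51>50); Sn⁴⁺ < In³⁺ (both 46 e⁻, Z=50>49); In³⁺ < Tl³⁺ (same group, 1 shell fewer); Tl³⁺ < Hg²⁺ (isoelectronic, higher Z=81 is smaller); Hg²⁺ < Au⁺ (both 78 e⁻, Z=80>79).
Ordering all of them (including Sn⁴⁺) by radius gives Sb⁵⁺ < Sn⁴⁺ < In³⁺ < Tl³⁺ < Hg²⁺ < Au⁺. So 1 is smaller.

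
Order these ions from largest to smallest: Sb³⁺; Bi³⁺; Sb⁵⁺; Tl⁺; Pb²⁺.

Tl⁺ > Pb²⁺ > Bi³⁺ > Sb³⁺ > Sb⁵⁺

Tabulating Z and e⁻: Sb⁵⁺ has 46 e⁻ (Z=51), Sb³⁺ has 48 e⁻ (Z=51), Bi³⁺ has 80 e⁻ (Z=83), Pb²⁺ has 80 e⁻ (Z=82), Tl⁺ has 80 e⁻ (Z=81). Sb⁵⁺ < Sb³⁺ (higher charge on the same element); Sb³⁺ < Bi³⁺ (same group, period 5 vs 6); Bi³⁺ < Pb²⁺ (isoelectronic, higher Z=83 is smaller); Pb²⁺ < Tl⁺ (isoelectronic, higher Z=82 is smaller).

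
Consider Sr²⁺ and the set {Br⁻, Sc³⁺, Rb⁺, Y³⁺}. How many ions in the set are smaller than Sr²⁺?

2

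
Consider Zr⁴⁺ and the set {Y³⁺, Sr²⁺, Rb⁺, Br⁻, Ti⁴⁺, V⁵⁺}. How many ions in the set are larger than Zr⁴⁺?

Electron counts and nuclear charges: V⁵⁺ has 18 e⁻ (Z=23), Ti⁴⁺ has 18 e⁻ (Z=22), Zr⁴⁺ has 36 e⁻ (Z=40), Y³⁺ has 36 e⁻ (Z=39), Sr²⁺ has 36 e⁻ (Z=38), Rb⁺ has 36 e⁻ (Z=37), Br⁻ has 36 e⁻ (Z=35). V⁵⁺ < Ti⁴⁺ (both 18 e⁻, Z=23>22); Ti⁴⁺ < Zr⁴⁺ (same group, period 4 vs 5); Zr⁴⁺ < Y³⁺ (both 36 e⁻, Z=40>39); Y³⁺ < Sr²⁺ (isoelectronic, higher Z=39 is smaller); Sr²⁺ < Rb⁺ (both 36 e⁻, Z=38>37); Rb⁺ < Br⁻ (both 36 e⁻, Z=37>35).
Overall: V⁵⁺ < Ti⁴⁺ < Zr⁴⁺ < Y³⁺ < Sr²⁺ < Rb⁺ < Br⁻. Zr⁴⁺ has 2 below it and 4 above. That's 4.

4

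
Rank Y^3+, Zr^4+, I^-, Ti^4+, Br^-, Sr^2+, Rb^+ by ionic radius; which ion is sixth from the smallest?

First list Z and electron count for each: Ti^4+ has 18 e⁻ (Z=22), Zr^4+ has 36 e⁻ (Z=40), Y^3+ has 36 e⁻ (Z=39), Sr^2+ has 36 e⁻ (Z=38), Rb^+ has 36 e⁻ (Z=37), Br^- has 36 e⁻ (Z=35), I^- has 54 e⁻ (Z=53). Ti^4+ < Zr^4+ (same group, 1 shell fewer); Zr^4+ < Y^3+ (isoelectronic, higher Z=40 is smaller); Y^3+ < Sr^2+ (isoelectronic, higher Z=39 is smaller); Sr^2+ < Rb^+ (both 36 e⁻, Z=38>37); Rb^+ < Br^- (isoelectronic, higher Z=37 is smaller); Br^- < I^- (same group, period 4 vs 5).
Ordering: Ti^4+ < Zr^4+ < Y^3+ < Sr^2+ < Rb^+ < Br^- < I^-. The sixth smallest is Br^-.

Br^-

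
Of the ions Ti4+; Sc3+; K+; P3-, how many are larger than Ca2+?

Each ion has 18 electrons. The ranking follows nuclear charge in reverse — greater Z gives a smaller radius. Ti4+ (Z=22), Sc3+ (Z=21), Ca2+ (Z=20), K+ (Z=19), P3- (Z=15).
Relative to Ca2+, the ions that are larger are K+, P3-. So 2 are larger.

2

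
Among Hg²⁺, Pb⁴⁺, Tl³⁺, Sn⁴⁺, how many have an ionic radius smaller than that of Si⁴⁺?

0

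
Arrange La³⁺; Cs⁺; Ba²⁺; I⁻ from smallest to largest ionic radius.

These species are isoelectronic with 54 electrons. The only difference is the number of protons: La³⁺ (Z=57), Ba²⁺ (Z=56), Cs⁺ (Z=55), I⁻ (Z=53). The strongest nuclear pull (La³⁺) gives the smallest ion.

La³⁺ < Ba²⁺ < Cs⁺ < I⁻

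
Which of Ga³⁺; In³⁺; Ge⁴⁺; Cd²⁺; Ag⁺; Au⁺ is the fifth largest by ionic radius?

Ga³⁺

Electron counts and nuclear charges: Ge⁴⁺: 28 e⁻, Z=32, Ga³⁺: 28 e⁻, Z=31, In³⁺: 46 e⁻, Z=49, Cd²⁺: 46 e⁻, Z=48, Ag⁺: 46 e⁻, Z=47, Au⁺: 78 e⁻, Z=79. Ge⁴⁺ < Ga³⁺ (isoelectronic, higher Z=32 is smaller); Ga³⁺ < In³⁺ (same group, period 4 vs 5); In³⁺ < Cd²⁺ (isoelectronic, higher Z=49 is smaller); Cd²⁺ < Ag⁺ (both 46 e⁻, Z=48>47); Ag⁺ < Au⁺ (same group, 1 shell fewer).
Ordering: Ge⁴⁺ < Ga³⁺ < In³⁺ < Cd²⁺ < Ag⁺ < Au⁺. The fifth largest is Ga³⁺.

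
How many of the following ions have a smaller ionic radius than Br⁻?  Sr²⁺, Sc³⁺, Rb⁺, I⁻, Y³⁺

Tabulating Z and e⁻: Sc³⁺: 18 e⁻, Z=21, Y³⁺: 36 e⁻, Z=39, Sr²⁺: 36 e⁻, Z=38, Rb⁺: 36 e⁻, Z=37, Br⁻: 36 e⁻, Z=35, I⁻: 54 e⁻, Z=53. Sc³⁺ < Y³⁺ (same group, 1 shell fewer); Y³⁺ < Sr²⁺ (isoelectronic, higher Z=39 is smaller); Sr²⁺ < Rb⁺ (isoelectronic, higher Z=38 is smaller); Rb⁺ < Br⁻ (isoelectronic, higher Z=37 is smaller); Br⁻ < I⁻ (same group, period 4 vs 5).
Relative to Br⁻, the ions that are smaller are Sc³⁺, Y³⁺, Sr²⁺, Rb⁺. So 4 are smaller.

4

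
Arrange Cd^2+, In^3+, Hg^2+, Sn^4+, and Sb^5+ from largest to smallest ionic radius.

Tabulating Z and e⁻: Sb^5+ has 46 e⁻ (Z=51), Sn^4+ has 46 e⁻ (Z=50), In^3+ has 46 e⁻ (Z=49), Cd^2+ has 46 e⁻ (Z=48), Hg^2+ has 78 e⁻ (Z=80). Sb^5+ < Sn^4+ (isoelectronic, higher Z=51 is smaller); Sn^4+ < In^3+ (both 46 e⁻, Z=50>49); In^3+ < Cd^2+ (isoelectronic, higher Z=49 is smaller); Cd^2+ < Hg^2+ (same group, 1 shell fewer).

Hg^2+ > Cd^2+ > In^3+ > Sn^4+ > Sb^5+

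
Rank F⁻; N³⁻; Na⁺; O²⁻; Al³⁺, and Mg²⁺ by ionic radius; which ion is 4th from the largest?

Na⁺

These species are isoelectronic with 10 electrons. The only difference is the number of protons: Al³⁺ (Z=13), Mg²⁺ (Z=12), Na⁺ (Z=11), F⁻ (Z=9), O²⁻ (Z=8), N³⁻ (Z=7). The strongest nuclear pull (Al³⁺) gives the smallest ion.
So the order is Al³⁺ < Mg²⁺ < Na⁺ < F⁻ < O²⁻ < N³⁻; the 4th-largest ion is Na⁺.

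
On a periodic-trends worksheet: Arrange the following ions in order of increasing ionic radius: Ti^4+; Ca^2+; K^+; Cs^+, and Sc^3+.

First list Z and electron count for each: Ti^4+: 18 e⁻, Z=22, Sc^3+: 18 e⁻, Z=21, Ca^2+: 18 e⁻, Z=20, K^+: 18 e⁻, Z=19, Cs^+: 54 e⁻, Z=55. Ti^4+ < Sc^3+ (isoelectronic, higher Z=22 is smaller); Sc^3+ < Ca^2+ (both 18 e⁻, Z=21>20); Ca^2+ < K^+ (isoelectronic, higher Z=20 is smaller); K^+ < Cs^+ (same group, period 4 vs 6).

Ti^4+ < Sc^3+ < Ca^2+ < K^+ < Cs^+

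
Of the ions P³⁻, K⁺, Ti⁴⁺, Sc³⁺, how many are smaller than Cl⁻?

Isoelectronic series (18 e⁻ each). Size is set by nuclear charge: more protons means a smaller ion. Ti⁴⁺ (Z=22), Sc³⁺ (Z=21), K⁺ (Z=19), Cl⁻ (Z=17), P³⁻ (Z=15).
Overall: Ti⁴⁺ < Sc³⁺ < K⁺ < Cl⁻ < P³⁻. Cl⁻ has 3 below it and 1 above. Count: 3.

3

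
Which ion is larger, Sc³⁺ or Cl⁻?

Cl⁻

Each ion has 18 electrons. The ranking follows nuclear charge in reverse — greater Z gives a smaller radius. Sc³⁺ (Z=21), Cl⁻ (Z=17).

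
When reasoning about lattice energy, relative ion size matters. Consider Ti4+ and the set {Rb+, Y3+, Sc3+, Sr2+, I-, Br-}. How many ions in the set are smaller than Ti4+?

Tabulating Z and e⁻: Ti4+ has 18 e⁻ (Z=22), Sc3+ has 18 e⁻ (Z=21), Y3+ has 36 e⁻ (Z=39), Sr2+ has 36 e⁻ (Z=38), Rb+ has 36 e⁻ (Z=37), Br- has 36 e⁻ (Z=35), I- has 54 e⁻ (Z=53). Ti4+ < Sc3+ (isoelectronic, higher Z=22 is smaller); Sc3+ < Y3+ (same group, period 4 vs 5); Y3+ < Sr2+ (isoelectronic, higher Z=39 is smaller); Sr2+ < Rb+ (both 36 e⁻, Z=38>37); Rb+ < Br- (isoelectronic, higher Z=37 is smaller); Br- < I- (same group, period 4 vs 5).
Placing each against Ti4+: smaller — none; larger — Sc3+, Y3+, Sr2+, Rb+, Br-, I-. That's 0.

0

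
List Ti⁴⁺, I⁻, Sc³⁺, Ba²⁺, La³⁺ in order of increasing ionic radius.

Ti⁴⁺ < Sc³⁺ < La³⁺ < Ba²⁺ < I⁻

Tabulating Z and e⁻: Ti⁴⁺ has 18 e⁻ (Z=22), Sc³⁺ has 18 e⁻ (Z=21), La³⁺ has 54 e⁻ (Z=57), Ba²⁺ has 54 e⁻ (Z=56), I⁻ has 54 e⁻ (Z=53). Ti⁴⁺ < Sc³⁺ (both 18 e⁻, Z=22>21); Sc³⁺ < La³⁺ (same group, period 4 vs 6); La³⁺ < Ba²⁺ (both 54 e⁻, Z=57>56); Ba²⁺ < I⁻ (isoelectronic, higher Z=56 is smaller).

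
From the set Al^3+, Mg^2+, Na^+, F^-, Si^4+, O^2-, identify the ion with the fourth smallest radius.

Na^+

Each ion has 10 electrons. The ranking follows nuclear charge in reverse — greater Z gives a smaller radius. Si^4+ (Z=14), Al^3+ (Z=13), Mg^2+ (Z=12), Na^+ (Z=11), F^- (Z=9), O^2- (Z=8).
Full ascending order: Si^4+ < Al^3+ < Mg^2+ < Na^+ < F^- < O^2-. Counting from the smallest, position 4 is Na^+.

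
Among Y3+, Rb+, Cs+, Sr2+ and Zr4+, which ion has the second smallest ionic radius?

Y3+

First list Z and electron count for each: Zr4+: 36 e⁻, Z=40, Y3+: 36 e⁻, Z=39, Sr2+: 36 e⁻, Z=38, Rb+: 36 e⁻, Z=37, Cs+: 54 e⁻, Z=55. Zr4+ < Y3+ (isoelectronic, higher Z=40 is smaller); Y3+ < Sr2+ (isoelectronic, higher Z=39 is smaller); Sr2+ < Rb+ (both 36 e⁻, Z=38>37); Rb+ < Cs+ (same group, 1 shell fewer).
That gives Zr4+ < Y3+ < Sr2+ < Rb+ < Cs+. From the smallest end, number 2 is Y3+.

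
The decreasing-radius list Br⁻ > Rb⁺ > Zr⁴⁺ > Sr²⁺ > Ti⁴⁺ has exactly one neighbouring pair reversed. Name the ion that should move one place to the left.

Check each adjacent pair. Zr⁴⁺ and Sr²⁺ are reversed: they are isoelectronic (36 e⁻) and Zr has more protons than Sr (40 vs 38), making Zr⁴⁺ smaller. No other neighbouring pair contradicts the periodic trends, so Sr²⁺ is the ion listed too late.

Sr²⁺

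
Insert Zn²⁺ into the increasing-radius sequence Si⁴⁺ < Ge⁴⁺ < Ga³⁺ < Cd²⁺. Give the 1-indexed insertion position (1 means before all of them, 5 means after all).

Work out protons and electrons: Si⁴⁺ has 10 e⁻ (Z=14), Ge⁴⁺ has 28 e⁻ (Z=32), Ga³⁺ has 28 e⁻ (Z=31), Zn²⁺ has 28 e⁻ (Z=30), Cd²⁺ has 46 e⁻ (Z=48). Si⁴⁺ < Ge⁴⁺ (same group, period 3 vs 4); Ge⁴⁺ < Ga³⁺ (both 28 e⁻, Z=32>31); Ga³⁺ < Zn²⁺ (isoelectronic, higher Z=31 is smaller); Zn²⁺ < Cd²⁺ (same group, 1 shell fewer).
Merged order: Si⁴⁺ < Ge⁴⁺ < Ga³⁺ < Zn²⁺ < Cd²⁺ — Zn²⁺ is number 4.

4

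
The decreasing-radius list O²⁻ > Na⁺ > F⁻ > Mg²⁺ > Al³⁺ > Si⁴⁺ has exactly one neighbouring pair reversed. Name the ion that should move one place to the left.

F⁻

The pair Na⁺, F⁻ is the wrong way round — Na⁺ and F⁻ share 10 electrons; the higher nuclear charge on Na (Z=11) contracts it more, so Na⁺ < F⁻. All other adjacent pairs agree with periodic trends, so F⁻ is the misplaced ion.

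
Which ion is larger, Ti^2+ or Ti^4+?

Ti^2+

For a single element, ionic radius drops as positive charge rises — Ti^4+ < Ti^2+.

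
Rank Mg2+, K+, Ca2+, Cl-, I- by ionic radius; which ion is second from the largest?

Mg2+ (Z=12, 10 e⁻), Ca2+ (Z=20, 18 e⁻), K+ (Z=19, 18 e⁻), Cl- (Z=17, 18 e⁻), I- (Z=53, 54 e⁻). Mg2+ < Ca2+ (same group, period 3 vs 4); Ca2+ < K+ (both 18 e⁻, Z=20>19); K+ < Cl- (isoelectronic, higher Z=19 is smaller); Cl- < I- (same group, period 3 vs 5).
Full ascending order: Mg2+ < Ca2+ < K+ < Cl- < I-. Counting from the largest, position 2 is Cl-.

Cl-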